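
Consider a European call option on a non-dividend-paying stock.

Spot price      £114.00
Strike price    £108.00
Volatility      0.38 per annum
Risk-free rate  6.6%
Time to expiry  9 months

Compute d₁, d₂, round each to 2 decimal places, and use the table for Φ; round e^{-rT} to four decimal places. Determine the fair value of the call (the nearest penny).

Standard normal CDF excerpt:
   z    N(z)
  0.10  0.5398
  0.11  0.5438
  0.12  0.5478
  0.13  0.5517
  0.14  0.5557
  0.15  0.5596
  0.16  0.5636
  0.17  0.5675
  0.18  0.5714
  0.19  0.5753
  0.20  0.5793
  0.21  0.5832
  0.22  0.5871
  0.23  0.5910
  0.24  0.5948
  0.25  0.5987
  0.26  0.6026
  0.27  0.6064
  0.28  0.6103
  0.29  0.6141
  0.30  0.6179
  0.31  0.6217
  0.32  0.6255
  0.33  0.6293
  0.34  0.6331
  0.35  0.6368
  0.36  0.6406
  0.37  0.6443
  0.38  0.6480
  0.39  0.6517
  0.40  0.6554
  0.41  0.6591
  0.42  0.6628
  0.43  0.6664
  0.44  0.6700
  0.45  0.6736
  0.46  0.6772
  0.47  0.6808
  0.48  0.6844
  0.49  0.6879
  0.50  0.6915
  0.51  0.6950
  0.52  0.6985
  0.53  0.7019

£20.50

T = 0.75;  σ√T = 0.3291
d₁ = [ln(114/108) + (0.066 + 0.38²/2)·0.75] / 0.3291 = [0.0541 + 0.1036] / 0.3291 = 0.4793 ⇒ 0.48
d₂ = d₁ − σ√T = 0.4793 − 0.3291 = 0.1502 ⇒ 0.15
e^(−rT) = e^(−0.066·0.75) = 0.9517
N(d₁) = N(0.48) = 0.6844;  N(d₂) = N(0.15) = 0.5596
C = 114·0.6844 − 108·0.9517·0.5596 = 78.0216 − 57.5177 = 20.5039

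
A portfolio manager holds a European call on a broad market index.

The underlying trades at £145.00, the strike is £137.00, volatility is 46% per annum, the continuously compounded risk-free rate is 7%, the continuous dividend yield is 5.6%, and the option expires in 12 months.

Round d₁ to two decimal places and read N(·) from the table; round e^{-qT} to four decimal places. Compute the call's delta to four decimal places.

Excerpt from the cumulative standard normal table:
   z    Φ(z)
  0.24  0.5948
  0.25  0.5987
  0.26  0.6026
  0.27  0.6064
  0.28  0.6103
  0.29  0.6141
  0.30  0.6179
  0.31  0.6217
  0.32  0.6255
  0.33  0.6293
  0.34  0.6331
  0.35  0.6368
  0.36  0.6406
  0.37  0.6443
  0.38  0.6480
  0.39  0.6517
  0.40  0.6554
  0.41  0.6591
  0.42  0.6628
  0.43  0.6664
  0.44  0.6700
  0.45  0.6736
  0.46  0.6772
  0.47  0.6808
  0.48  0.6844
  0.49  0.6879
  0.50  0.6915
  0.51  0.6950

0.6127

σ√T = 0.46 × 1.0000 = 0.4600
d₁ = [ln(145/137) + (0.07 − 0.056 + 0.46²/2)·1] / 0.4600 = [0.0568 + 0.1198] / 0.4600 = 0.3838 ⇒ 0.38
N(d₁) = N(0.38) = 0.6480
Δ_call = exp(−qT)·N(d₁) = 0.9455·0.6480 = 0.6127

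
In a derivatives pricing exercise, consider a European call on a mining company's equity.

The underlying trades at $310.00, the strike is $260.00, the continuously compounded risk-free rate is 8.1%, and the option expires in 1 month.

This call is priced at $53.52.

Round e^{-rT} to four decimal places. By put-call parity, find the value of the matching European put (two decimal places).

$1.78

e^(−rT) = e^(−0.081·0.08333) = 0.9933
Put-call parity: C − P = S − K·e^(−rT) = 310 − 260·0.9933 = 310 − 258.2580 = 51.7420
P = C − (C − P) = 53.52 − (51.7420) = 1.7780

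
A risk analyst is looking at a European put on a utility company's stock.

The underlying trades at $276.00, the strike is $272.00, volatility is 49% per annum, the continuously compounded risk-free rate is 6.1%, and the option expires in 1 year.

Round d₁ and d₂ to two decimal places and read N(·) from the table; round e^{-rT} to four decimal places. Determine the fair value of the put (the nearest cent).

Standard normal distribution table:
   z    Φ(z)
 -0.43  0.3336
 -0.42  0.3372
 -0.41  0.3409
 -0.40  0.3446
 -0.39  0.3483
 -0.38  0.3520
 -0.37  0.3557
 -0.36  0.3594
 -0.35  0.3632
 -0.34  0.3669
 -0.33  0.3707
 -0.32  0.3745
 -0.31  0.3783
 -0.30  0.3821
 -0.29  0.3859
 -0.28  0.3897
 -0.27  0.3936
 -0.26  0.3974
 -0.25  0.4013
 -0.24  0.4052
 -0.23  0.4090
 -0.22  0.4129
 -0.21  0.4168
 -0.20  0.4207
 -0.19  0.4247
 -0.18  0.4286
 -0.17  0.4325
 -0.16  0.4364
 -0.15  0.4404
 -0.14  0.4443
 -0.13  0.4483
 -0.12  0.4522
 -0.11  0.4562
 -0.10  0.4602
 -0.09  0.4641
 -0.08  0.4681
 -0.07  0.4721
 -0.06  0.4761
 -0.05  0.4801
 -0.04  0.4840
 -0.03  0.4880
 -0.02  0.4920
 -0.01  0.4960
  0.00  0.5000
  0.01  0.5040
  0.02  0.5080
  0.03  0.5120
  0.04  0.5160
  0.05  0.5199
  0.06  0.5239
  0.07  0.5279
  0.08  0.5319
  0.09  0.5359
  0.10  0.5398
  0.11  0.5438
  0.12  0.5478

$42.03

σ√T = 0.49·√1 = 0.4900
d₁ = [ln(276/272) + (0.061 + 0.49²/2)·1] / 0.4900 = [0.0146 + 0.1810] / 0.4900 = 0.3993 ⇒ 0.40
d₂ = d₁ − σ√T = 0.3993 − 0.4900 = -0.0907 ⇒ -0.09
exp(−rT) = exp(−0.061·1) = 0.9408
P = 272·0.9408·N(0.09) − 276·N(-0.40) = 272·0.9408·0.5359 − 276·0.3446 = 137.1355 − 95.1096 = 42.0259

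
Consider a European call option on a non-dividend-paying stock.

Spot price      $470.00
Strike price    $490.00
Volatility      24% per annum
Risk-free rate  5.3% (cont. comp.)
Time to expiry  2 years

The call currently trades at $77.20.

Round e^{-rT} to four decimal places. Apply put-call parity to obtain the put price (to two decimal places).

$47.91

e^(−rT) = e^(−0.053·2) = 0.8994
Put-call parity: C − P = S − K·e^(−rT) = 470 − 490·0.8994 = 470 − 440.7060 = 29.2940
P = C − (C − P) = 77.20 − (29.2940) = 47.9060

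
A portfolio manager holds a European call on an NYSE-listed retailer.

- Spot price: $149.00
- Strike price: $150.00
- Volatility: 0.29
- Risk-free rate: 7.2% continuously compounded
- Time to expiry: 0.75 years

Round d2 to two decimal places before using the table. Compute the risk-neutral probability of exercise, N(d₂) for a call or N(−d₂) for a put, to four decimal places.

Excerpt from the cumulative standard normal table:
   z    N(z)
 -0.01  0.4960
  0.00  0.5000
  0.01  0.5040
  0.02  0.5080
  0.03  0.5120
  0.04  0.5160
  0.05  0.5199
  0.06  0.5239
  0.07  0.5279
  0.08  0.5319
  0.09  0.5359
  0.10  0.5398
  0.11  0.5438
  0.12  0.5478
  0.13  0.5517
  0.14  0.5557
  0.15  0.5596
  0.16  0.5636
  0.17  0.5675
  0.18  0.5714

σ√T = 0.29 × 0.8660 = 0.2511
d₁ = [ln(149/150) + (0.072 + ½·0.29²)·0.75] / (σ√T) = (-0.0067 + 0.0855) / 0.2511 = 0.3140 → 0.31
d₂ = 0.3140 − 0.2511 = 0.0628 → 0.06
Risk-neutral Pr[S_T > K] = N(d₂) = N(0.06) = 0.5239

0.5239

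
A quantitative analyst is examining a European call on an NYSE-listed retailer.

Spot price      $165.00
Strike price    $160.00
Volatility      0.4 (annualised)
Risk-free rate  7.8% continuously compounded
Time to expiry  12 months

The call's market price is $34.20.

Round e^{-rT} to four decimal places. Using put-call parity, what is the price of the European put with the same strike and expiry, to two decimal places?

$17.20

e^(−rT) = e^(−0.078·1) = 0.9250
Put-call parity: C − P = S − K·e^(−rT) = 165 − 160·0.9250 = 165 − 148.0000 = 17.0000
P = C − (C − P) = 34.20 − (17.0000) = 17.2000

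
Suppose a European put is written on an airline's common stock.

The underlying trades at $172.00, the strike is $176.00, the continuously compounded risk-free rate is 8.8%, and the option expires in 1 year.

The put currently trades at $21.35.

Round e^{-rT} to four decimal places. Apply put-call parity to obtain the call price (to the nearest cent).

$32.17

e^(−rT) = e^(−0.088·1) = 0.9158
Put-call parity: C − P = S − K·e^(−rT) = 172 − 176·0.9158 = 172 − 161.1808 = 10.8192
C = P + (C − P) = 21.35 + (10.8192) = 32.1692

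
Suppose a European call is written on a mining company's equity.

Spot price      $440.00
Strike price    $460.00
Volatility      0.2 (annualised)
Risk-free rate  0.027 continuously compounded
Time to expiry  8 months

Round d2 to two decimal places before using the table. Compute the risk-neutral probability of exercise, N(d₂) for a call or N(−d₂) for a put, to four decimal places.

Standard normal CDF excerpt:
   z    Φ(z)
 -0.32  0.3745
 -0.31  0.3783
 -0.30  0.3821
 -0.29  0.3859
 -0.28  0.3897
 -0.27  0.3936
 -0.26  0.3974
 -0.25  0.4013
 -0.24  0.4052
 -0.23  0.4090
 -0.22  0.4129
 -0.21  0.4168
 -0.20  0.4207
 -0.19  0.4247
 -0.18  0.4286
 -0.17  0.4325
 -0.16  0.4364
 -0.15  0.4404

T = 0.6667;  σ√T = 0.1633
d₁ = [ln(440/460) + (0.027 + 0.2²/2)·0.6667] / 0.1633 = [-0.0445 + 0.0313] / 0.1633 = -0.0803 ≈ -0.08
d₂ = d₁ − σ√T = -0.0803 − 0.1633 = -0.2436 ≈ -0.24
Pr(exercise) under Q = N(d₂) = 0.4052

0.4052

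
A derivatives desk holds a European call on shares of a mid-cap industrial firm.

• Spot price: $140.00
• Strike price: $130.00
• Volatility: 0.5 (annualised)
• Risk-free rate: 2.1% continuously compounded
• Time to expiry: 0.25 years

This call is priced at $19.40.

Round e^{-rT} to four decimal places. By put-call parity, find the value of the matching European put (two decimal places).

exp(−rT) = exp(−0.021·0.25) = 0.9948
Put-call parity: C − P = S − K·e^(−rT) = 140 − 130·0.9948 = 140 − 129.3240 = 10.6760
P = C − (C − P) = 19.40 − (10.6760) = 8.7240

$8.72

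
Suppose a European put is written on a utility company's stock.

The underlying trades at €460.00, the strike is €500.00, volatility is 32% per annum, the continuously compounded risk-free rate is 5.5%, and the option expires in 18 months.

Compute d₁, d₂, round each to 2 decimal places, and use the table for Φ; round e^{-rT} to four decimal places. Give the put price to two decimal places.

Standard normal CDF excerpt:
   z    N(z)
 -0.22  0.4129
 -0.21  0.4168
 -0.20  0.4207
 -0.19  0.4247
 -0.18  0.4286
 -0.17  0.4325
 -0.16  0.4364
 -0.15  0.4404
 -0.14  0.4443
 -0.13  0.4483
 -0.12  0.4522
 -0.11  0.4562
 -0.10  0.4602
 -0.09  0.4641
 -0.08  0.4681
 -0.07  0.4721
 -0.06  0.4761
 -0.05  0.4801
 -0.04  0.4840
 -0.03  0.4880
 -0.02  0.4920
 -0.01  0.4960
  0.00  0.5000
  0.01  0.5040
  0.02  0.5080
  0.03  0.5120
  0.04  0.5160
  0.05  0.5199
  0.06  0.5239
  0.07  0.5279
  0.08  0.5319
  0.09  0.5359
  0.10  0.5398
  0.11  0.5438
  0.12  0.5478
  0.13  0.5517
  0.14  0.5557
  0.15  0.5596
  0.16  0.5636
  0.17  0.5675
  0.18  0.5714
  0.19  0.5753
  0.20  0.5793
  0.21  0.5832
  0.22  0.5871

T = 1.5;  σ√T = 0.3919
d₁ = [ln(460/500) + (0.055 + 0.32²/2)·1.5] / 0.3919 = [-0.0834 + 0.1593] / 0.3919 = 0.1937 → 0.19
d₂ = d₁ − σ√T = 0.1937 − 0.3919 = -0.1982 → -0.20
e^(−rT) = e^(−0.055·1.5) = 0.9208
P = 500·0.9208·N(0.20) − 460·N(-0.19) = 500·0.9208·0.5793 − 460·0.4247 = 266.7097 − 195.3620 = 71.3477

€71.35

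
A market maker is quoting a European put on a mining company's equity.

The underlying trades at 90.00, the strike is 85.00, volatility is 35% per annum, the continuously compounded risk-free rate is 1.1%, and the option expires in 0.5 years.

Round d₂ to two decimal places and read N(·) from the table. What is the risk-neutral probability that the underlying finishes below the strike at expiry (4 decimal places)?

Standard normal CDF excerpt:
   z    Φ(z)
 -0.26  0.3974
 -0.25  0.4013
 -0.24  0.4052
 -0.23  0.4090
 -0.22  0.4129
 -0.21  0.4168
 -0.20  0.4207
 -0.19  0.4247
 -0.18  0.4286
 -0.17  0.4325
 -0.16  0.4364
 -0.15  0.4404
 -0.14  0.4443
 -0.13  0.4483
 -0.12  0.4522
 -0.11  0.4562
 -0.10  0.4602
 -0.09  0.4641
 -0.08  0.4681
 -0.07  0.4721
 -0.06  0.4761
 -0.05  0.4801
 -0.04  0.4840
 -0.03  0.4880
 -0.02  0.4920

0.4483

σ√T = 0.35 × 0.7071 = 0.2475
d₁ = [ln(90/85) + (0.011 + ½·0.35²)·0.5] / (σ√T) = (0.0572 + 0.0361) / 0.2475 = 0.3769 ≈ 0.38
d₂ = 0.3769 − 0.2475 = 0.1294 ≈ 0.13
Risk-neutral Pr[S_T < K] = N(−d₂) = N(-0.13) = 0.4483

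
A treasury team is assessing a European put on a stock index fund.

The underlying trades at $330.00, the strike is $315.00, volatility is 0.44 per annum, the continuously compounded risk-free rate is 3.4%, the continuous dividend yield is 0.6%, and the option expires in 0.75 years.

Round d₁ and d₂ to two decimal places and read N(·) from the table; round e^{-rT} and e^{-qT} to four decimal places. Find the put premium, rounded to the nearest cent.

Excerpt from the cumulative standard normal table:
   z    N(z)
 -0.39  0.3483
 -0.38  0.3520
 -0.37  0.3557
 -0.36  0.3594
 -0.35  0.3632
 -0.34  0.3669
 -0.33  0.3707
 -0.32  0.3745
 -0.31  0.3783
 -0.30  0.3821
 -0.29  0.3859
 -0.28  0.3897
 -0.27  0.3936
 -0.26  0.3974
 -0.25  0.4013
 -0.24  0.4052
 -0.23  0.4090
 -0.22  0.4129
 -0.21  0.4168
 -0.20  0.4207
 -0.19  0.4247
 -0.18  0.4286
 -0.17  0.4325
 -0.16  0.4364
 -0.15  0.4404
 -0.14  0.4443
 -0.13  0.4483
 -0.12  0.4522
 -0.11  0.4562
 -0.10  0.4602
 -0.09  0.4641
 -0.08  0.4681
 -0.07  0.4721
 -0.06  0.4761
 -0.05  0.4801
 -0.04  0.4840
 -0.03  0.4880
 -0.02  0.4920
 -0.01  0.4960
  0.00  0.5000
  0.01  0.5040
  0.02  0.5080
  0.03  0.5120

$37.91

σ√T = 0.44 × 0.8660 = 0.3811
ln(S/K) + (r − q + σ²/2)T = ln(330/315) + (0.034 − 0.006 + 0.44²/2)·0.75 = 0.0465 + 0.0936 = 0.1401
d₁ = 0.1401 / 0.3811 = 0.3677 ⇒ 0.37
d₂ = d₁ − σ√T = 0.3677 − 0.3811 = -0.0133 ⇒ -0.01
e^(−qT) = e^(−0.006·0.75) = 0.9955;  e^(−rT) = e^(−0.034·0.75) = 0.9748
N(−d₂) = N(0.01) = 0.5040;  N(−d₁) = N(-0.37) = 0.3557
P = 315·0.9748·0.5040 − 330·0.9955·0.3557 = 154.7592 − 116.8528 = 37.9065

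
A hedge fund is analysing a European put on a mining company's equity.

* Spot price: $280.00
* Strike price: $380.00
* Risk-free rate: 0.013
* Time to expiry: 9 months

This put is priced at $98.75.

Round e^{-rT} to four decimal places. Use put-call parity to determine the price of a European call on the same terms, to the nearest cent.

exp(−rT) = exp(−0.013·0.75) = 0.9903
Put-call parity: C − P = S − K·e^(−rT) = 280 − 380·0.9903 = 280 − 376.3140 = -96.3140
C = P + (C − P) = 98.75 + (-96.3140) = 2.4360

$2.44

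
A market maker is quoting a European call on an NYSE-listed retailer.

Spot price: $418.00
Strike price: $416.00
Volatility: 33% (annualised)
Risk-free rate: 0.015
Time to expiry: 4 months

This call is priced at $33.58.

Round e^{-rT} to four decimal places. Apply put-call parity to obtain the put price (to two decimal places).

$29.50

e^(−rT) = e^(−0.015·0.3333) = 0.9950
Put-call parity: C − P = S − K·e^(−rT) = 418 − 416·0.9950 = 418 − 413.9200 = 4.0800
P = C − (C − P) = 33.58 − (4.0800) = 29.5000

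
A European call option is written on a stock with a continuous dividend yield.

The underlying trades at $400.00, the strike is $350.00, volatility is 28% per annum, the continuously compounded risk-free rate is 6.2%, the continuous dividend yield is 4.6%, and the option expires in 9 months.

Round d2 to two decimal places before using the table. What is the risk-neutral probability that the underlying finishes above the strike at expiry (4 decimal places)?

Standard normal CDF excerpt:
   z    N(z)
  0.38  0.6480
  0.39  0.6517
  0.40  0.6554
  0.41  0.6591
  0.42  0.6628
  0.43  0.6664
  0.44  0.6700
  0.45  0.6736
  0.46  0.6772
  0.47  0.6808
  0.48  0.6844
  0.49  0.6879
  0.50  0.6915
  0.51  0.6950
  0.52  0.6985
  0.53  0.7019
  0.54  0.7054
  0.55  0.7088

σ√T = 0.28·√0.75 = 0.2425
d₁ = [ln(400/350) + (0.062 − 0.046 + ½·0.28²)·0.75] / (σ√T) = (0.1335 + 0.0414) / 0.2425 = 0.7214 ≈ 0.72
d₂ = 0.7214 − 0.2425 = 0.4789 ≈ 0.48
Pr(exercise) under Q = N(d₂) = 0.6844

0.6844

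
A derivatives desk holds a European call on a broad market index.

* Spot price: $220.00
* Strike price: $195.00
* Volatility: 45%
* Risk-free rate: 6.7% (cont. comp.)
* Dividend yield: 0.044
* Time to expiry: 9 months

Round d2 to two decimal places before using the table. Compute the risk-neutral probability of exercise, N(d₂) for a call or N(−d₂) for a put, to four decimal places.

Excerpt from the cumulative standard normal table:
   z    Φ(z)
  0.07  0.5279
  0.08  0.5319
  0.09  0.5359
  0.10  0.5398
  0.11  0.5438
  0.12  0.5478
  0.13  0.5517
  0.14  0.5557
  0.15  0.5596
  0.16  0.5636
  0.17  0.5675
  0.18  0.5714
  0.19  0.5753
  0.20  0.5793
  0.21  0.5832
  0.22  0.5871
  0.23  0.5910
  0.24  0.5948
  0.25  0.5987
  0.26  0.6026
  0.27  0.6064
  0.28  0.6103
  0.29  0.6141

0.5636

T = 0.75;  σ√T = 0.3897
d₁ = [ln(220/195) + (0.067 − 0.044 + 0.45²/2)·0.75] / 0.3897 = [0.1206 + 0.0932] / 0.3897 = 0.5487 ≈ 0.55
d₂ = d₁ − σ√T = 0.5487 − 0.3897 = 0.1589 ≈ 0.16
Pr(exercise) under Q = N(d₂) = 0.5636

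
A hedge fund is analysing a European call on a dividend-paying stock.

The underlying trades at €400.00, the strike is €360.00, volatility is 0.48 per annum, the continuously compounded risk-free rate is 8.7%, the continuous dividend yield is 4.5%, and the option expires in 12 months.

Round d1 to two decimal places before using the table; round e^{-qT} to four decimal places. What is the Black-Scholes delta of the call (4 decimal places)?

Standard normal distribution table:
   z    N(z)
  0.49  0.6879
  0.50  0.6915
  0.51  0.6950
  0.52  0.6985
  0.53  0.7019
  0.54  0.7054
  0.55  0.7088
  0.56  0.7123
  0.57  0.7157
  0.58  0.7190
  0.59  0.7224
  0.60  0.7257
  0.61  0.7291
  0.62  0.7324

0.6776

σ√T = 0.48·√1 = 0.4800
d₁ = [ln(400/360) + (0.087 − 0.045 + 0.48²/2)·1] / 0.4800 = [0.1054 + 0.1572] / 0.4800 = 0.5470 which rounds to 0.55
N(d₁) = N(0.55) = 0.7088
Δ_call = exp(−qT)·N(d₁) = 0.9560·0.7088 = 0.6776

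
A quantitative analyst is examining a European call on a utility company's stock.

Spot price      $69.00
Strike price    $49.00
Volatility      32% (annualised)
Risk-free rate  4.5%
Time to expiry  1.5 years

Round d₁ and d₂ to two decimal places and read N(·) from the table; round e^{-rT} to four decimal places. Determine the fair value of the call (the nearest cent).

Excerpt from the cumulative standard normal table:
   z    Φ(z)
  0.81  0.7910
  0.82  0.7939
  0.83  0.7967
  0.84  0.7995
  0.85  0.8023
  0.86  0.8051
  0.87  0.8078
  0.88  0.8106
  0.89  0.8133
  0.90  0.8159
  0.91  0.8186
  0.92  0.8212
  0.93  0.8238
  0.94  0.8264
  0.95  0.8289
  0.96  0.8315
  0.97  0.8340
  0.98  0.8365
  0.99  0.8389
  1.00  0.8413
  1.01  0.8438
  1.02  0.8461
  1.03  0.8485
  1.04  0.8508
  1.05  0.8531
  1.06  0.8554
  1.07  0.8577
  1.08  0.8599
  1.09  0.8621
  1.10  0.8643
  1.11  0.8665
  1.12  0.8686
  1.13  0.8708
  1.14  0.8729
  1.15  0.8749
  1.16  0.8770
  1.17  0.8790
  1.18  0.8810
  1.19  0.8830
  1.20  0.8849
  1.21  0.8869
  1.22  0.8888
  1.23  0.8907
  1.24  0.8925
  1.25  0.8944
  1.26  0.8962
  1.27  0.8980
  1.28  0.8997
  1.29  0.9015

$24.84

σ√T = 0.32 × 1.2247 = 0.3919
d₁ = [ln(69/49) + (0.045 + 0.32²/2)·1.5] / 0.3919 = [0.3423 + 0.1443] / 0.3919 = 1.2415 ≈ 1.24
d₂ = d₁ − σ√T = 1.2415 − 0.3919 = 0.8496 ≈ 0.85
e^(−rT) = e^(−0.045·1.5) = 0.9347
C = 69·N(1.24) − 49·0.9347·N(0.85) = 69·0.8925 − 49·0.9347·0.8023 = 61.5825 − 36.7456 = 24.8369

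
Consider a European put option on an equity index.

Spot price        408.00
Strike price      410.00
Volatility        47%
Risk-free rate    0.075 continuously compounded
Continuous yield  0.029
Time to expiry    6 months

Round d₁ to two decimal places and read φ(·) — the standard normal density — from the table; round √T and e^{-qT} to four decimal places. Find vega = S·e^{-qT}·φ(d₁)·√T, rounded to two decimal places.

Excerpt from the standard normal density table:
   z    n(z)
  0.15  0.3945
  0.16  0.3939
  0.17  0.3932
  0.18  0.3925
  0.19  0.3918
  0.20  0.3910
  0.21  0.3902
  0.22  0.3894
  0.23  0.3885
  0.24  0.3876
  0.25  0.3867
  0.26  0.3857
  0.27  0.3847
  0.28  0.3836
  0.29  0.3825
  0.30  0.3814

σ√T = 0.47·√0.5 = 0.3323
d₁ = [ln(408/410) + (0.075 − 0.029 + ½·0.47²)·0.5] / (σ√T) = (-0.0049 + 0.0782) / 0.3323 = 0.2207 ≈ 0.22
√T = √0.5 = 0.7071
φ(d₁) = φ(0.22) = 0.3894
exp(−qT) = exp(−0.029·0.5) = 0.9856
vega = S·exp(−qT)·φ(d₁)·√T = 408·0.9856·0.3894·0.7071 = 110.7229

110.72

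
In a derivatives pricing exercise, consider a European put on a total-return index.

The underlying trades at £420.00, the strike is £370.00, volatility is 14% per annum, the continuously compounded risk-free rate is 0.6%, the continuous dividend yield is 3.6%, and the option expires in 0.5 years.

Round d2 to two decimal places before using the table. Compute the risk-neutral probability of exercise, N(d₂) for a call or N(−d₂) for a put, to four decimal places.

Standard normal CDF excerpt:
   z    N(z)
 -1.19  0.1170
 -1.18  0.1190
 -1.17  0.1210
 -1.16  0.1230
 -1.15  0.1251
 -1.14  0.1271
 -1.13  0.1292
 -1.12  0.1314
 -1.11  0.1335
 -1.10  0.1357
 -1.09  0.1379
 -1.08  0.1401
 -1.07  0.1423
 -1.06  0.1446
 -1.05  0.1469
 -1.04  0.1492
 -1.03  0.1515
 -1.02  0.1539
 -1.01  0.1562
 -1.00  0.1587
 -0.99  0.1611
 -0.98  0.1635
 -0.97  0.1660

0.1401

T = 0.5;  σ√T = 0.0990
d₁ = [ln(420/370) + (0.006 − 0.036 + 0.14²/2)·0.5] / 0.0990 = [0.1268 − 0.0101] / 0.0990 = 1.1784 → 1.18
d₂ = d₁ − σ√T = 1.1784 − 0.0990 = 1.0794 → 1.08
Risk-neutral Pr[S_T < K] = N(−d₂) = N(-1.08) = 0.1401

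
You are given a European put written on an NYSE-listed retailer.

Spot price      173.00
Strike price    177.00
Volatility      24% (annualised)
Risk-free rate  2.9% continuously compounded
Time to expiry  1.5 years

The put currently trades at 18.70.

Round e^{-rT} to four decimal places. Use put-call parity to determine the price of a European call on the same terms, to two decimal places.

22.24

e^(−rT) = e^(−0.029·1.5) = 0.9574
Put-call parity: C − P = S − K·e^(−rT) = 173 − 177·0.9574 = 173 − 169.4598 = 3.5402
C = P + (C − P) = 18.70 + (3.5402) = 22.2402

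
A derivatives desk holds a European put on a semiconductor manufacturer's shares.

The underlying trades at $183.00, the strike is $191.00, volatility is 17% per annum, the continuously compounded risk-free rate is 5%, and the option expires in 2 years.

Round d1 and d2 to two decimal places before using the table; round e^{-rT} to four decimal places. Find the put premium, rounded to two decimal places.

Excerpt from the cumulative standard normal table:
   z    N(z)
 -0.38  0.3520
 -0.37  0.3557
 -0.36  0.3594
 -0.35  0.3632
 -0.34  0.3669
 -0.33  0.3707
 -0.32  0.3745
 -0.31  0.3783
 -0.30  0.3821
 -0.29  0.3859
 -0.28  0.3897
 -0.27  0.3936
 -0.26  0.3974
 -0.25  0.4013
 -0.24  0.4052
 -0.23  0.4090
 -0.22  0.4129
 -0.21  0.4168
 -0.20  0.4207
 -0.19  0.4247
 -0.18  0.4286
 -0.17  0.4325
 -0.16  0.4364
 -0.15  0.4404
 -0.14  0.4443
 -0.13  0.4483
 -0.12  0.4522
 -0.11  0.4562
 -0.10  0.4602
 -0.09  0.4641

$12.38

σ√T = 0.17 × 1.4142 = 0.2404
ln(S/K) + (r + σ²/2)T = ln(183/191) + (0.05 + 0.17²/2)·2 = -0.0428 + 0.1289 = 0.0861
d₁ = 0.0861 / 0.2404 = 0.3582 → 0.36
d₂ = d₁ − σ√T = 0.3582 − 0.2404 = 0.1178 → 0.12
e^(−rT) = e^(−0.05·2) = 0.9048
N(−d₂) = N(-0.12) = 0.4522;  N(−d₁) = N(-0.36) = 0.3594
P = 191·0.9048·0.4522 − 183·0.3594 = 78.1478 − 65.7702 = 12.3776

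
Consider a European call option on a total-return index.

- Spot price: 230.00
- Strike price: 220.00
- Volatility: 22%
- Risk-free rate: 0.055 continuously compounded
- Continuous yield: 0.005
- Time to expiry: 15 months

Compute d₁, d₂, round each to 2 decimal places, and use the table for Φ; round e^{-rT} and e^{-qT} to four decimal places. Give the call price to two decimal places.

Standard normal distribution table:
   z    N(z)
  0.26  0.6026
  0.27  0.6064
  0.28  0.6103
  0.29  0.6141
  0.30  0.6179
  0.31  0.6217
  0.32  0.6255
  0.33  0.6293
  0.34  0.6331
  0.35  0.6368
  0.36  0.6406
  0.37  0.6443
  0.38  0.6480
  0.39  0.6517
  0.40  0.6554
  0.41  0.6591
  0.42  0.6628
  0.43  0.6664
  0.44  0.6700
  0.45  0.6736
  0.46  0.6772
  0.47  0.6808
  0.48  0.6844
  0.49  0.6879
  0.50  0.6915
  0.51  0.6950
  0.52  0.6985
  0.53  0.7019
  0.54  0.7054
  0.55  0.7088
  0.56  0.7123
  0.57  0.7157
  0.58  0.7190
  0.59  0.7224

σ√T = 0.22·√1.25 = 0.2460
d₁ = [ln(230/220) + (0.055 − 0.005 + ½·0.22²)·1.25] / (σ√T) = (0.0445 + 0.0927) / 0.2460 = 0.5578 → 0.56
d₂ = 0.5578 − 0.2460 = 0.3118 → 0.31
exp(−qT) = exp(−0.005·1.25) = 0.9938;  exp(−rT) = exp(−0.055·1.25) = 0.9336
N(d₁) = N(0.56) = 0.7123;  N(d₂) = N(0.31) = 0.6217
C = 230·0.9938·0.7123 − 220·0.9336·0.6217 = 162.8133 − 127.6922 = 35.1211

35.12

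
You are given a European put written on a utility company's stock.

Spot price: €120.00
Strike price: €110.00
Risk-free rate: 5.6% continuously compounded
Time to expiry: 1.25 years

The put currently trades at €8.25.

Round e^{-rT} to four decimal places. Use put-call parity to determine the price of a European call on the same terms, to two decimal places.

e^(−rT) = e^(−0.056·1.25) = 0.9324
Put-call parity: C − P = S − K·e^(−rT) = 120 − 110·0.9324 = 120 − 102.5640 = 17.4360
C = P + (C − P) = 8.25 + (17.4360) = 25.6860

€25.69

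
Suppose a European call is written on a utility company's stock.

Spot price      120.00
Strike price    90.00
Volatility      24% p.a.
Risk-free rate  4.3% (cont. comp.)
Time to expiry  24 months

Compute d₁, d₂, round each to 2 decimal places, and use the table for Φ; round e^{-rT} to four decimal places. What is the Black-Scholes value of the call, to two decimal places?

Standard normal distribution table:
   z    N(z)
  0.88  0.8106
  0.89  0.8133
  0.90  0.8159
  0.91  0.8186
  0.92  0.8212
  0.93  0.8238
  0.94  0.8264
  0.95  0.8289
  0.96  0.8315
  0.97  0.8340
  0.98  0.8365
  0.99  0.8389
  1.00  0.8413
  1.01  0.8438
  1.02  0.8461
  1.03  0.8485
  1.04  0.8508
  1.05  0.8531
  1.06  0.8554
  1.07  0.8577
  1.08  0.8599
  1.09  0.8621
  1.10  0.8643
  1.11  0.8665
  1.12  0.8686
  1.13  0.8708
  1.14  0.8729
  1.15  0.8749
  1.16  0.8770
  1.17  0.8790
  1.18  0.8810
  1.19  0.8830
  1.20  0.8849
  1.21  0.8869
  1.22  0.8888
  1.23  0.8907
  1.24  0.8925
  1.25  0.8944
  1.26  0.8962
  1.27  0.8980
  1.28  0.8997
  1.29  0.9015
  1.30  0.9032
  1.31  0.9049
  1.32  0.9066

39.73

T = 2;  σ√T = 0.3394
ln(S/K) + (r + σ²/2)T = ln(120/90) + (0.043 + 0.24²/2)·2 = 0.2877 + 0.1436 = 0.4313
d₁ = 0.4313 / 0.3394 = 1.2707 ⇒ 1.27
d₂ = d₁ − σ√T = 1.2707 − 0.3394 = 0.9313 ⇒ 0.93
exp(−rT) = exp(−0.043·2) = 0.9176
N(d₁) = N(1.27) = 0.8980;  N(d₂) = N(0.93) = 0.8238
C = 120·0.8980 − 90·0.9176·0.8238 = 107.7600 − 68.0327 = 39.7273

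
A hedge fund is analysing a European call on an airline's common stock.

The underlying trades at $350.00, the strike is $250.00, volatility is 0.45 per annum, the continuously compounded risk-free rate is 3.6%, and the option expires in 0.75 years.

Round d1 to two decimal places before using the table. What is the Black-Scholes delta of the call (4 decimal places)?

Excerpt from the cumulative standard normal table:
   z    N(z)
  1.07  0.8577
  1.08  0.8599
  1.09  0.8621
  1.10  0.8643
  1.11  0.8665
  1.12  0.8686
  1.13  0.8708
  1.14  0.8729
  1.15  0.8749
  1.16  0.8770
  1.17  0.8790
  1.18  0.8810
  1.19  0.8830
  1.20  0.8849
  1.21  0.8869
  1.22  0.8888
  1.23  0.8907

σ√T = 0.45 × 0.8660 = 0.3897
d₁ = [ln(350/250) + (0.036 + ½·0.45²)·0.75] / (σ√T) = (0.3365 + 0.1029) / 0.3897 = 1.1275 which rounds to 1.13
N(d₁) = N(1.13) = 0.8708
Δ_call = N(d₁) = 0.8708

0.8708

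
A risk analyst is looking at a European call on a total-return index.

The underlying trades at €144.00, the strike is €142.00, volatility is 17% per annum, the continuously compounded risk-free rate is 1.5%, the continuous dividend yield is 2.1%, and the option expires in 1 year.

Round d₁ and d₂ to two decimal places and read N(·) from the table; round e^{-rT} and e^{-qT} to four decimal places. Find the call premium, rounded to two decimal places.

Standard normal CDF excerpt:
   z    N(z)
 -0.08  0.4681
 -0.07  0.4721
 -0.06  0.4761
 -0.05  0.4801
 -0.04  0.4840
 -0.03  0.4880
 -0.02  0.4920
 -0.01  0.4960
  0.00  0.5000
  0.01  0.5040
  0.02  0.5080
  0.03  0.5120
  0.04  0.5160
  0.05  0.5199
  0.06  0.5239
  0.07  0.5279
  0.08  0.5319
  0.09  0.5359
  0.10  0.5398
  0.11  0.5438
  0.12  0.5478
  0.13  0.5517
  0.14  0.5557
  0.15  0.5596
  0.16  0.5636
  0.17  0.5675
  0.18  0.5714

€10.09

T = 1;  σ√T = 0.1700
d₁ = [ln(144/142) + (0.015 − 0.021 + 0.17²/2)·1] / 0.1700 = [0.0140 + 0.0085] / 0.1700 = 0.1320 which rounds to 0.13
d₂ = d₁ − σ√T = 0.1320 − 0.1700 = -0.0380 which rounds to -0.04
exp(−qT) = exp(−0.021·1) = 0.9792;  exp(−rT) = exp(−0.015·1) = 0.9851
N(d₁) = N(0.13) = 0.5517;  N(d₂) = N(-0.04) = 0.4840
C = 144·0.9792·0.5517 − 142·0.9851·0.4840 = 77.7923 − 67.7040 = 10.0884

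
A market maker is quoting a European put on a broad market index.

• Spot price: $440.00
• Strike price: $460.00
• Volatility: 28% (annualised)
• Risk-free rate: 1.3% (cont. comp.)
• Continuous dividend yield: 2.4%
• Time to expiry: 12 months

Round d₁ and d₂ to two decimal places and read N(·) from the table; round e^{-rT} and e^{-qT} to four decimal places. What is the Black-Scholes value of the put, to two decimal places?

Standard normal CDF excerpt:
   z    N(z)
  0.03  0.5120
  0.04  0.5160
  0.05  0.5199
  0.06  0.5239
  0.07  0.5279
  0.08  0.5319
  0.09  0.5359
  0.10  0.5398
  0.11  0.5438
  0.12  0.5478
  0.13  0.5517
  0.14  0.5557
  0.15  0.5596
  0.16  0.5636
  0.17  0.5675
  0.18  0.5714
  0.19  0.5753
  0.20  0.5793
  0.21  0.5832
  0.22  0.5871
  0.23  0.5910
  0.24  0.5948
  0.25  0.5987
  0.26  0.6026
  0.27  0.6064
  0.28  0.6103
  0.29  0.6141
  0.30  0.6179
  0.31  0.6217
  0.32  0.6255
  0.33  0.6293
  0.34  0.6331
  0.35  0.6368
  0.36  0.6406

$62.42

T = 1;  σ√T = 0.2800
d₁ = [ln(440/460) + (0.013 − 0.024 + 0.28²/2)·1] / 0.2800 = [-0.0445 + 0.0282] / 0.2800 = -0.0580 → -0.06
d₂ = d₁ − σ√T = -0.0580 − 0.2800 = -0.3380 → -0.34
exp(−qT) = exp(−0.024·1) = 0.9763;  exp(−rT) = exp(−0.013·1) = 0.9871
P = 460·0.9871·N(0.34) − 440·0.9763·N(0.06) = 460·0.9871·0.6331 − 440·0.9763·0.5239 = 287.4692 − 225.0528 = 62.4164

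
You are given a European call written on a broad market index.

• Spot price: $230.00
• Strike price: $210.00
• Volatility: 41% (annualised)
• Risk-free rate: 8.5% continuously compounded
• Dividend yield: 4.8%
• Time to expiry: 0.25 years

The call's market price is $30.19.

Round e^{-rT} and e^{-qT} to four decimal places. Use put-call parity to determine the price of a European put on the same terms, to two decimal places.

e^(−qT) = e^(−0.048·0.25) = 0.9881;  e^(−rT) = e^(−0.085·0.25) = 0.9790
Put-call parity: C − P = S·e^(−qT) − K·e^(−rT) = 230·0.9881 − 210·0.9790 = 227.2630 − 205.5900 = 21.6730
P = C − (C − P) = 30.19 − (21.6730) = 8.5170

$8.52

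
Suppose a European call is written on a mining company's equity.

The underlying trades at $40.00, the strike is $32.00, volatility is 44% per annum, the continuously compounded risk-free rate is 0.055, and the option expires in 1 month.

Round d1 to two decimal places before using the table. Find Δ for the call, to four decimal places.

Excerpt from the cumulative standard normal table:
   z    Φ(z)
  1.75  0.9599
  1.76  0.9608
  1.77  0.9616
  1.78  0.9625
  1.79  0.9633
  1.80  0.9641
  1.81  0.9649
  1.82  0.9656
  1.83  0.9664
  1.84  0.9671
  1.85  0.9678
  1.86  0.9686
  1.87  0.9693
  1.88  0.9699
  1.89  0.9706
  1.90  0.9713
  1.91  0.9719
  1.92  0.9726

0.9686

σ√T = 0.44 × 0.2887 = 0.1270
d₁ = [ln(40/32) + (0.055 + 0.44²/2)·0.08333] / 0.1270 = [0.2231 + 0.0126] / 0.1270 = 1.8564 → 1.86
N(d₁) = N(1.86) = 0.9686
Δ_call = N(d₁) = 0.9686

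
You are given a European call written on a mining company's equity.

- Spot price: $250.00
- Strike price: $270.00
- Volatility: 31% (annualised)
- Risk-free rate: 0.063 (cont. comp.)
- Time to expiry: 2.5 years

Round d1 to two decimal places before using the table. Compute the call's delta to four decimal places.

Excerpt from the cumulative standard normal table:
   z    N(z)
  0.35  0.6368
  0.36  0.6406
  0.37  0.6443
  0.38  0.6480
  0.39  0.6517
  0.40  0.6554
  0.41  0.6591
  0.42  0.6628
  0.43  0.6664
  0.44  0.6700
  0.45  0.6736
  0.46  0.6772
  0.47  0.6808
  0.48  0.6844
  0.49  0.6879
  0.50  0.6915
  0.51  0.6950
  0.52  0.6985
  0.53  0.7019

T = 2.5;  σ√T = 0.4902
d₁ = [ln(250/270) + (0.063 + 0.31²/2)·2.5] / 0.4902 = [-0.0770 + 0.2776] / 0.4902 = 0.4094 ≈ 0.41
N(d₁) = N(0.41) = 0.6591
Δ_call = N(d₁) = 0.6591

0.6591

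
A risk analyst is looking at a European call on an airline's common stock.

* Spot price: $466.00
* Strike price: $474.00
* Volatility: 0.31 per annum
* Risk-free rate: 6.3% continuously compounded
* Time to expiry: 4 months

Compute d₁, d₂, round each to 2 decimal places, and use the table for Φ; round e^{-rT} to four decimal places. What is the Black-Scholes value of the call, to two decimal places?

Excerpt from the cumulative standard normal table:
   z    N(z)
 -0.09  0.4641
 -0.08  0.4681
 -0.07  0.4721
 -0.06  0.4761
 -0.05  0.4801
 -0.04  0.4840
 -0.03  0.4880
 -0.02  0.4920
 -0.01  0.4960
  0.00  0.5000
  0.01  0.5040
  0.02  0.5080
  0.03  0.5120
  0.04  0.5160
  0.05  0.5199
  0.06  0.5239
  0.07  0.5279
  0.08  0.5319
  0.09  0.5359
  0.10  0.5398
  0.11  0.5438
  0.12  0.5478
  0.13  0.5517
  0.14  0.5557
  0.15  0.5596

$34.29

σ√T = 0.31·√0.3333 = 0.1790
d₁ = [ln(466/474) + (0.063 + ½·0.31²)·0.3333] / (σ√T) = (-0.0170 + 0.0370) / 0.1790 = 0.1117 → 0.11
d₂ = 0.1117 − 0.1790 = -0.0673 → -0.07
e^(−rT) = e^(−0.063·0.3333) = 0.9792
N(d₁) = N(0.11) = 0.5438;  N(d₂) = N(-0.07) = 0.4721
C = 466·0.5438 − 474·0.9792·0.4721 = 253.4108 − 219.1209 = 34.2899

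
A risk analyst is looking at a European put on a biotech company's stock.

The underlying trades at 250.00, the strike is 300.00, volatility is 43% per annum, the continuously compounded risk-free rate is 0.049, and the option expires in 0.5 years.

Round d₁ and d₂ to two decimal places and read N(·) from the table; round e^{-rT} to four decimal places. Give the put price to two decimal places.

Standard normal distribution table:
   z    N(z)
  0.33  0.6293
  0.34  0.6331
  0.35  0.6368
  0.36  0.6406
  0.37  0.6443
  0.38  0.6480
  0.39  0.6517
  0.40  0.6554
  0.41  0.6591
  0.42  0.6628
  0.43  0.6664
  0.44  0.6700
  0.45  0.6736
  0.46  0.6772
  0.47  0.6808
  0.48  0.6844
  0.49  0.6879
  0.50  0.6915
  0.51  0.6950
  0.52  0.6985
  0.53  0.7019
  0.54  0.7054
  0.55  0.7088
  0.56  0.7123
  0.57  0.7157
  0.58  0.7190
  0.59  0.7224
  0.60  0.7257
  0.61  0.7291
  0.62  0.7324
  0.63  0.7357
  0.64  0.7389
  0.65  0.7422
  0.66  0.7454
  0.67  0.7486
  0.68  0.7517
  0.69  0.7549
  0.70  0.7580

T = 0.5;  σ√T = 0.3041
d₁ = [ln(250/300) + (0.049 + ½·0.43²)·0.5] / (σ√T) = (-0.1823 + 0.0707) / 0.3041 = -0.3670 ≈ -0.37
d₂ = -0.3670 − 0.3041 = -0.6711 ≈ -0.67
e^(−rT) = e^(−0.049·0.5) = 0.9758
N(−d₂) = N(0.67) = 0.7486;  N(−d₁) = N(0.37) = 0.6443
P = 300·0.9758·0.7486 − 250·0.6443 = 219.1452 − 161.0750 = 58.0702

58.07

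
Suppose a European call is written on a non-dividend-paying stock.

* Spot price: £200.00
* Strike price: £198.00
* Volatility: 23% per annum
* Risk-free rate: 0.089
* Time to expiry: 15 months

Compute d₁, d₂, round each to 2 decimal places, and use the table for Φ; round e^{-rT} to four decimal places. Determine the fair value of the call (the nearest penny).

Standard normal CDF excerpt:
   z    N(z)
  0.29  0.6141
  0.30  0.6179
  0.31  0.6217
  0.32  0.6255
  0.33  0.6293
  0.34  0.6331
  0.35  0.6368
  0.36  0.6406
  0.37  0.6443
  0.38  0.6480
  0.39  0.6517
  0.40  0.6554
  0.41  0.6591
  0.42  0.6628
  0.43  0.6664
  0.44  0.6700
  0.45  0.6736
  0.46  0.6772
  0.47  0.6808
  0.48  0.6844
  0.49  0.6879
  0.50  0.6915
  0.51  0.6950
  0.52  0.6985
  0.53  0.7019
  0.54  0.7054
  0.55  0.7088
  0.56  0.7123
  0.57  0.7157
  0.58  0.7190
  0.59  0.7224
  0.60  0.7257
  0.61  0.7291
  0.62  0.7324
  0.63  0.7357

T = 1.25;  σ√T = 0.2571
d₁ = [ln(200/198) + (0.089 + 0.23²/2)·1.25] / 0.2571 = [0.0101 + 0.1443] / 0.2571 = 0.6003 which rounds to 0.60
d₂ = d₁ − σ√T = 0.6003 − 0.2571 = 0.3431 which rounds to 0.34
e^(−rT) = e^(−0.089·1.25) = 0.8947
N(d₁) = N(0.60) = 0.7257;  N(d₂) = N(0.34) = 0.6331
C = 200·0.7257 − 198·0.8947·0.6331 = 145.1400 − 112.1540 = 32.9860

£32.99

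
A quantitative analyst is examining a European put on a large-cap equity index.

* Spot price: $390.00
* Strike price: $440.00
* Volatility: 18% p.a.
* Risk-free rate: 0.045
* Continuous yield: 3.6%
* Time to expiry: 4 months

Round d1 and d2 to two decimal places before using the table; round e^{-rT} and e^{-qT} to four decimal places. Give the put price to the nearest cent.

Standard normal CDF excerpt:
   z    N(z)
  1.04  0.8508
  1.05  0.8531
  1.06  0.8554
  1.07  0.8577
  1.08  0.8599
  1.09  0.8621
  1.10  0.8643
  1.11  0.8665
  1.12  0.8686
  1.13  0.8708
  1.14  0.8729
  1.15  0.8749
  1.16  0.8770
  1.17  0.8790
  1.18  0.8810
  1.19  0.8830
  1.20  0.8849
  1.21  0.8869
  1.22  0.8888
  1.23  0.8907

$50.49

σ√T = 0.18 × 0.5774 = 0.1039
d₁ = [ln(390/440) + (0.045 − 0.036 + 0.18²/2)·0.3333] / 0.1039 = [-0.1206 + 0.0084] / 0.1039 = -1.0799 → -1.08
d₂ = d₁ − σ√T = -1.0799 − 0.1039 = -1.1838 → -1.18
e^(−qT) = e^(−0.036·0.3333) = 0.9881;  e^(−rT) = e^(−0.045·0.3333) = 0.9851
P = 440·0.9851·N(1.18) − 390·0.9881·N(1.08) = 440·0.9851·0.8810 − 390·0.9881·0.8599 = 381.8642 − 331.3702 = 50.4940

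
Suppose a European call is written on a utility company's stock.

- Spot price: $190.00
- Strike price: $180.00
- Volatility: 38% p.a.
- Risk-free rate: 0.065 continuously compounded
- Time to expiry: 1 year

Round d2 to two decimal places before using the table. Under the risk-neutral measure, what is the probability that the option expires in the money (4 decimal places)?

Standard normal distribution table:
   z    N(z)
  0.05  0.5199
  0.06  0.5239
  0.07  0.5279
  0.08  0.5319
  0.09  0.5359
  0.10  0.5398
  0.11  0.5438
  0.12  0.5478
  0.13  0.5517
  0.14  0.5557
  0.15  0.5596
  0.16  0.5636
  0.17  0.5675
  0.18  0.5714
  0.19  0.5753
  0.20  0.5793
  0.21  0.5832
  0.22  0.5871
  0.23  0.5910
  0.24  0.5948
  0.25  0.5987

0.5478

T = 1;  σ√T = 0.3800
d₁ = [ln(190/180) + (0.065 + 0.38²/2)·1] / 0.3800 = [0.0541 + 0.1372] / 0.3800 = 0.5033 which rounds to 0.50
d₂ = d₁ − σ√T = 0.5033 − 0.3800 = 0.1233 which rounds to 0.12
Risk-neutral Pr[S_T > K] = N(d₂) = N(0.12) = 0.5478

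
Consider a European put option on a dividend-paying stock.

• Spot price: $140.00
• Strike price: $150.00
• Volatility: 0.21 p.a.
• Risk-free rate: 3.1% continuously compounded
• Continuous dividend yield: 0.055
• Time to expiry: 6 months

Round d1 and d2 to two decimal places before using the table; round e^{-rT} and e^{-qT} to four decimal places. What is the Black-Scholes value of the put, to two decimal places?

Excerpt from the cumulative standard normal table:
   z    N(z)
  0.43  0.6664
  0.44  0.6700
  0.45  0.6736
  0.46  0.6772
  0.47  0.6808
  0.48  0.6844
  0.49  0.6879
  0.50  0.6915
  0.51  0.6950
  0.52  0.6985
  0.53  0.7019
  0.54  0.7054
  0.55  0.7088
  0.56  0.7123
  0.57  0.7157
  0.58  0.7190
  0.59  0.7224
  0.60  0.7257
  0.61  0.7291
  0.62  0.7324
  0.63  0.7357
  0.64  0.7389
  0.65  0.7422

$15.44

σ√T = 0.21·√0.5 = 0.1485
ln(S/K) + (r − q + σ²/2)T = ln(140/150) + (0.031 − 0.055 + 0.21²/2)·0.5 = -0.0690 − 0.0010 = -0.0700
d₁ = -0.0700 / 0.1485 = -0.4712 ⇒ -0.47
d₂ = d₁ − σ√T = -0.4712 − 0.1485 = -0.6197 ⇒ -0.62
exp(−qT) = exp(−0.055·0.5) = 0.9729;  exp(−rT) = exp(−0.031·0.5) = 0.9846
P = 150·0.9846·N(0.62) − 140·0.9729·N(0.47) = 150·0.9846·0.7324 − 140·0.9729·0.6808 = 108.1682 − 92.7290 = 15.4391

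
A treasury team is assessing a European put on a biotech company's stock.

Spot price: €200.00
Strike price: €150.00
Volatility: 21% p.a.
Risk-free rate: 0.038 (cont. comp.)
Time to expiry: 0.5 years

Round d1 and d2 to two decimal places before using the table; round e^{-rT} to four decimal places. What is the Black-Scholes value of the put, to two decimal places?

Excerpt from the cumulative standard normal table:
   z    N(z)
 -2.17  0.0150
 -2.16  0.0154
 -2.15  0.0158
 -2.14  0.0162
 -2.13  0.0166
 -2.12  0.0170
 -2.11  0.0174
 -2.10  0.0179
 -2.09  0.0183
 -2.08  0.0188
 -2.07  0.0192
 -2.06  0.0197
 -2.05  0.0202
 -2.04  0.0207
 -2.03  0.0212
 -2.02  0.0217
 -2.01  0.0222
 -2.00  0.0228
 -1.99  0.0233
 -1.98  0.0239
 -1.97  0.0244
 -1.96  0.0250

€0.19

σ√T = 0.21·√0.5 = 0.1485
d₁ = [ln(200/150) + (0.038 + 0.21²/2)·0.5] / 0.1485 = [0.2877 + 0.0300] / 0.1485 = 2.1396 → 2.14
d₂ = d₁ − σ√T = 2.1396 − 0.1485 = 1.9911 → 1.99
e^(−rT) = e^(−0.038·0.5) = 0.9812
P = 150·0.9812·N(-1.99) − 200·N(-2.14) = 150·0.9812·0.0233 − 200·0.0162 = 3.4293 − 3.2400 = 0.1893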